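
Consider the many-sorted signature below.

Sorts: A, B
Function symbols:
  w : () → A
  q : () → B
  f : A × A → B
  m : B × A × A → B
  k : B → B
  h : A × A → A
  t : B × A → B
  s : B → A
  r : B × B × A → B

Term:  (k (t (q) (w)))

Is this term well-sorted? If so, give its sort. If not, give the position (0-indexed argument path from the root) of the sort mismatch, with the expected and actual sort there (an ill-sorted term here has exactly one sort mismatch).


well-sorted; sort = B

    (q) : B
    (w) : A
  (t (q) (w)) : B
(k (t (q) (w))) : B


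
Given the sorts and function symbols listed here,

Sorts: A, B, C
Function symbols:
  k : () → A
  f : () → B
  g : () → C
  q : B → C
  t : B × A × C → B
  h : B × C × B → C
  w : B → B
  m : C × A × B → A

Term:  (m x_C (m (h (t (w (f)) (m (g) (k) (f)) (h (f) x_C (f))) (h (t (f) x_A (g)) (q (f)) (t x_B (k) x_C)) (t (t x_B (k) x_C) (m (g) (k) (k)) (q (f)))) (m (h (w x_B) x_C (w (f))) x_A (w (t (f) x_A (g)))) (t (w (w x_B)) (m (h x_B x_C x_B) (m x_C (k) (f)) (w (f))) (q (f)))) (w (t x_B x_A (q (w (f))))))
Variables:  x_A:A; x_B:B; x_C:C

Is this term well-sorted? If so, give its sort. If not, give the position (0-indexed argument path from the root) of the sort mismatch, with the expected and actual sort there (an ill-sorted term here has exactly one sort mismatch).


  x_C : C
          (f) : B
        (w (f)) : B
          (g) : C
          (k) : A
          (f) : B
        (m (g) (k) (f)) : A
          (f) : B
          x_C : C
          (f) : B
        (h (f) x_C (f)) : C
      (t (w (f)) (m (g) (k) (f)) (h (f) x_C (f))) : B
          (f) : B
          x_A : A
          (g) : C
        (t (f) x_A (g)) : B
          (f) : B
        (q (f)) : C
          x_B : B
          (k) : A
          x_C : C
        (t x_B (k) x_C) : B
      (h (t (f) x_A (g)) (q (f)) (t x_B (k) x_C)) : C
          x_B : B
          (k) : A
          x_C : C
        (t x_B (k) x_C) : B
          (g) : C
          (k) : A
          (k) : A
        (m (g) (k) (k)) : ✗ arg 2 at [1, 0, 2, 1, 2] has sort A, expected B
          (f) : B
        (q (f)) : C
          x_B : B
        (w x_B) : B
        x_C : C
          (f) : B
        (w (f)) : B
      (h (w x_B) x_C (w (f))) : C
      x_A : A
          (f) : B
          x_A : A
          (g) : C
        (t (f) x_A (g)) : B
      (w (t (f) x_A (g))) : B
    (m (h (w x_B) x_C (w (f))) x_A (w (t (f) x_A (g)))) : A
          x_B : B
        (w x_B) : B
      (w (w x_B)) : B
          x_B : B
          x_C : C
          x_B : B
        (h x_B x_C x_B) : C
          x_C : C
          (k) : A
          (f) : B
        (m x_C (k) (f)) : A
          (f) : B
        (w (f)) : B
      (m (h x_B x_C x_B) (m x_C (k) (f)) (w (f))) : A
        (f) : B
      (q (f)) : C
    (t (w (w x_B)) (m (h x_B x_C x_B) (m x_C (k) (f)) (w (f))) (q (f))) : B
      x_B : B
      x_A : A
          (f) : B
        (w (f)) : B
      (q (w (f))) : C
    (t x_B x_A (q (w (f)))) : B
  (w (t x_B x_A (q (w (f))))) : B

ill-sorted at position [1, 0, 2, 1, 2]: expected B, got A


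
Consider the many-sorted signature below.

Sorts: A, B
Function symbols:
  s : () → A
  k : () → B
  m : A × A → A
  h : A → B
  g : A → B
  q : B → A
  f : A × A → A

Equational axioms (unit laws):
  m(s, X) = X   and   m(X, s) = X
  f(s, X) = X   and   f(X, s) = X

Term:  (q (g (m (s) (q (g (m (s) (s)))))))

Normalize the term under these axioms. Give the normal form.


1. (q (g (m (s) (q (g (m (s) (s)))))))  →  (q (g (q (g (m (s) (s))))))
2. (q (g (q (g (m (s) (s))))))  →  (q (g (q (g (s)))))

normal form = (q (g (q (g (s)))))


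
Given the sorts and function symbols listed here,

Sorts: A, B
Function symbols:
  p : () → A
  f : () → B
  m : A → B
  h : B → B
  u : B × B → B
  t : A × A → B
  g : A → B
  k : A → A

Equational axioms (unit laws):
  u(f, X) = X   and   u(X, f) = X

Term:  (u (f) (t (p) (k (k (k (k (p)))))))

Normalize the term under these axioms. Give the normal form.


normal form = (t (p) (k (k (k (k (p))))))

1. (u (f) (t (p) (k (k (k (k (p)))))))  →  (t (p) (k (k (k (k (p))))))


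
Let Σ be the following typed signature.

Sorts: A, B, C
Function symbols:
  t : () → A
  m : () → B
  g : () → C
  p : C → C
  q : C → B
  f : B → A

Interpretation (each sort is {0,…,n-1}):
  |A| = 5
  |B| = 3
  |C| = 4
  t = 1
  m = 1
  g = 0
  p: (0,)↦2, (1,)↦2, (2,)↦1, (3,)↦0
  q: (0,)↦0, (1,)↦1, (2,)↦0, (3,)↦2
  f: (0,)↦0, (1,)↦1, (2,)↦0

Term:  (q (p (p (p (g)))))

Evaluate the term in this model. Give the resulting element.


value = 0

  g = 0
  (p (g)) = p(0,) = 2
  (p (p (g))) = p(2,) = 1
  (p (p (p (g)))) = p(1,) = 2
  (q (p (p (p (g))))) = q(2,) = 0


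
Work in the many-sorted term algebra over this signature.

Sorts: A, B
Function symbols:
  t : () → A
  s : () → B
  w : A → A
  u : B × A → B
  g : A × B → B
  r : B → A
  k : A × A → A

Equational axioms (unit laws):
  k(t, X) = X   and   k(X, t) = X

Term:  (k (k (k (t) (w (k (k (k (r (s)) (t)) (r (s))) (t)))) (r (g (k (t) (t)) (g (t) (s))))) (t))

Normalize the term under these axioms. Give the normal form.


normal form = (k (w (k (r (s)) (r (s)))) (r (g (t) (g (t) (s)))))

1. (k (k (k (t) (w (k (k (k (r (s)) (t)) (r (s))) (t)))) (r (g (k (t) (t)) (g (t) (s))))) (t))  →  (k (k (t) (w (k (k (k (r (s)) (t)) (r (s))) (t)))) (r (g (k (t) (t)) (g (t) (s)))))
2. (k (k (t) (w (k (k (k (r (s)) (t)) (r (s))) (t)))) (r (g (k (t) (t)) (g (t) (s)))))  →  (k (w (k (k (k (r (s)) (t)) (r (s))) (t))) (r (g (k (t) (t)) (g (t) (s)))))
3. (k (w (k (k (k (r (s)) (t)) (r (s))) (t))) (r (g (k (t) (t)) (g (t) (s)))))  →  (k (w (k (k (r (s)) (t)) (r (s)))) (r (g (k (t) (t)) (g (t) (s)))))
4. (k (w (k (k (r (s)) (t)) (r (s)))) (r (g (k (t) (t)) (g (t) (s)))))  →  (k (w (k (r (s)) (r (s)))) (r (g (k (t) (t)) (g (t) (s)))))
5. (k (w (k (r (s)) (r (s)))) (r (g (k (t) (t)) (g (t) (s)))))  →  (k (w (k (r (s)) (r (s)))) (r (g (t) (g (t) (s)))))


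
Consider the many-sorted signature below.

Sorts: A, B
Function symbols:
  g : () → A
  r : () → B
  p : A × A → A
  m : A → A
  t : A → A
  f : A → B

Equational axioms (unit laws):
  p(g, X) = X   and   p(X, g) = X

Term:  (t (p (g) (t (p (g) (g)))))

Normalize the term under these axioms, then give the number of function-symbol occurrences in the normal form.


size = 3

1. (t (p (g) (t (p (g) (g)))))  →  (t (t (p (g) (g))))
2. (t (t (p (g) (g))))  →  (t (t (g)))
normal form: (t (t (g)))


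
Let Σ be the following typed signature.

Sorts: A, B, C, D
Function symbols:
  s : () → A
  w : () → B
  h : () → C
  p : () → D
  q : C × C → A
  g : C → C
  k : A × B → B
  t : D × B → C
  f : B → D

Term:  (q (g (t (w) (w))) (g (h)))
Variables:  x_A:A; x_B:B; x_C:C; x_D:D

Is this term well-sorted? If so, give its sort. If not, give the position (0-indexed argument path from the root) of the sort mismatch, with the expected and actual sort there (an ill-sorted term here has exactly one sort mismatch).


      (w) : B
      (w) : B
    (t (w) (w)) : ✗ arg 0 at [0, 0, 0] has sort B, expected D
    (h) : C
  (g (h)) : C

ill-sorted at position [0, 0, 0]: expected D, got B


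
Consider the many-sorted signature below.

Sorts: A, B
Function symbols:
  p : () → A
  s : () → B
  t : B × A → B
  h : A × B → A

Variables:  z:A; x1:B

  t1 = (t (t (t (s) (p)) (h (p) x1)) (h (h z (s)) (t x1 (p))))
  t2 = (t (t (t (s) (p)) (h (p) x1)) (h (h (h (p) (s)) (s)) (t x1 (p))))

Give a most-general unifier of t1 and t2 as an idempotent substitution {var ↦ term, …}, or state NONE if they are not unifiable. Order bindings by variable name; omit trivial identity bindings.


{z ↦ (h (p) (s))}


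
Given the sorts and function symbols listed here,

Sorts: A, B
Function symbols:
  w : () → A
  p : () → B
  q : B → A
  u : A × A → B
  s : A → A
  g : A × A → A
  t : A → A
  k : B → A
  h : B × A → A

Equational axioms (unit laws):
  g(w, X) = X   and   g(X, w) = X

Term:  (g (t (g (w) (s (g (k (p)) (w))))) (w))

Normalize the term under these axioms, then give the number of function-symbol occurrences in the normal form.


size = 4

1. (g (t (g (w) (s (g (k (p)) (w))))) (w))  →  (t (g (w) (s (g (k (p)) (w)))))
2. (t (g (w) (s (g (k (p)) (w)))))  →  (t (s (g (k (p)) (w))))
3. (t (s (g (k (p)) (w))))  →  (t (s (k (p))))
normal form: (t (s (k (p))))


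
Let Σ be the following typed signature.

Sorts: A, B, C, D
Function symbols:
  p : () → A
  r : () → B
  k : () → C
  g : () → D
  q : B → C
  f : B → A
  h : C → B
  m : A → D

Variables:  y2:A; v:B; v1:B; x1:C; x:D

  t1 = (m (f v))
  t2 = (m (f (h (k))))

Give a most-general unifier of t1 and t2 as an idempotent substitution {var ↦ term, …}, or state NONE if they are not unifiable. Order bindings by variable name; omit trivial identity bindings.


{v ↦ (h (k))}


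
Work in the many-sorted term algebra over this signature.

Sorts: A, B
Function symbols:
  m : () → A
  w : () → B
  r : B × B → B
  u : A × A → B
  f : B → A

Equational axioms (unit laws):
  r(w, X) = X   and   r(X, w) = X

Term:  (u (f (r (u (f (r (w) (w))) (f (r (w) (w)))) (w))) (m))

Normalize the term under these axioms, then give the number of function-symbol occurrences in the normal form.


size = 8

1. (u (f (r (u (f (r (w) (w))) (f (r (w) (w)))) (w))) (m))  →  (u (f (u (f (r (w) (w))) (f (r (w) (w))))) (m))
2. (u (f (u (f (r (w) (w))) (f (r (w) (w))))) (m))  →  (u (f (u (f (w)) (f (r (w) (w))))) (m))
3. (u (f (u (f (w)) (f (r (w) (w))))) (m))  →  (u (f (u (f (w)) (f (w)))) (m))
normal form: (u (f (u (f (w)) (f (w)))) (m))


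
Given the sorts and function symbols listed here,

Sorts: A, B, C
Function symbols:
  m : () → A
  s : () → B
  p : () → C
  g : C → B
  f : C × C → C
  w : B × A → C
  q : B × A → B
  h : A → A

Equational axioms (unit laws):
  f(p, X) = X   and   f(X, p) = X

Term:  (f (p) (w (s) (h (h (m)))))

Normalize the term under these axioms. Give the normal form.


normal form = (w (s) (h (h (m))))

1. (f (p) (w (s) (h (h (m)))))  →  (w (s) (h (h (m))))


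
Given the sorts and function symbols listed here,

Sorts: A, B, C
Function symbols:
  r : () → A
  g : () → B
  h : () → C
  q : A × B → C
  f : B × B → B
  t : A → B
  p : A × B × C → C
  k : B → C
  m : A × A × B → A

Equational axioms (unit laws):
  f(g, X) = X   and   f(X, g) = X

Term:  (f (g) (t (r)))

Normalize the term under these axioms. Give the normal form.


1. (f (g) (t (r)))  →  (t (r))

normal form = (t (r))


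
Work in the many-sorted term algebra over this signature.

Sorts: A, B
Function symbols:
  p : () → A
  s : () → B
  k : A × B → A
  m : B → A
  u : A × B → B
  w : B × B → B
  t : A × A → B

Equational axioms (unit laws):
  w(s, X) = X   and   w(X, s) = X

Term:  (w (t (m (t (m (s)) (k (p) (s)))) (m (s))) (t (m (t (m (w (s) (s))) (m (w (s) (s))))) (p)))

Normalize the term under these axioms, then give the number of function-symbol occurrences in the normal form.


1. (w (t (m (t (m (s)) (k (p) (s)))) (m (s))) (t (m (t (m (w (s) (s))) (m (w (s) (s))))) (p)))  →  (w (t (m (t (m (s)) (k (p) (s)))) (m (s))) (t (m (t (m (s)) (m (w (s) (s))))) (p)))
2. (w (t (m (t (m (s)) (k (p) (s)))) (m (s))) (t (m (t (m (s)) (m (w (s) (s))))) (p)))  →  (w (t (m (t (m (s)) (k (p) (s)))) (m (s))) (t (m (t (m (s)) (m (s)))) (p)))
normal form: (w (t (m (t (m (s)) (k (p) (s)))) (m (s))) (t (m (t (m (s)) (m (s)))) (p)))

size = 19


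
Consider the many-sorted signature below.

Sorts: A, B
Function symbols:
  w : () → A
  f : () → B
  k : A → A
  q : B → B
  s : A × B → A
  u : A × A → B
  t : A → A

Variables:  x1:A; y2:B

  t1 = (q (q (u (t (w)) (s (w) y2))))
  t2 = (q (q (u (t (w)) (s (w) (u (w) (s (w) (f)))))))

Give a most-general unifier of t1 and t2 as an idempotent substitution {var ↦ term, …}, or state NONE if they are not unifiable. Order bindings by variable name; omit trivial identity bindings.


{y2 ↦ (u (w) (s (w) (f)))}


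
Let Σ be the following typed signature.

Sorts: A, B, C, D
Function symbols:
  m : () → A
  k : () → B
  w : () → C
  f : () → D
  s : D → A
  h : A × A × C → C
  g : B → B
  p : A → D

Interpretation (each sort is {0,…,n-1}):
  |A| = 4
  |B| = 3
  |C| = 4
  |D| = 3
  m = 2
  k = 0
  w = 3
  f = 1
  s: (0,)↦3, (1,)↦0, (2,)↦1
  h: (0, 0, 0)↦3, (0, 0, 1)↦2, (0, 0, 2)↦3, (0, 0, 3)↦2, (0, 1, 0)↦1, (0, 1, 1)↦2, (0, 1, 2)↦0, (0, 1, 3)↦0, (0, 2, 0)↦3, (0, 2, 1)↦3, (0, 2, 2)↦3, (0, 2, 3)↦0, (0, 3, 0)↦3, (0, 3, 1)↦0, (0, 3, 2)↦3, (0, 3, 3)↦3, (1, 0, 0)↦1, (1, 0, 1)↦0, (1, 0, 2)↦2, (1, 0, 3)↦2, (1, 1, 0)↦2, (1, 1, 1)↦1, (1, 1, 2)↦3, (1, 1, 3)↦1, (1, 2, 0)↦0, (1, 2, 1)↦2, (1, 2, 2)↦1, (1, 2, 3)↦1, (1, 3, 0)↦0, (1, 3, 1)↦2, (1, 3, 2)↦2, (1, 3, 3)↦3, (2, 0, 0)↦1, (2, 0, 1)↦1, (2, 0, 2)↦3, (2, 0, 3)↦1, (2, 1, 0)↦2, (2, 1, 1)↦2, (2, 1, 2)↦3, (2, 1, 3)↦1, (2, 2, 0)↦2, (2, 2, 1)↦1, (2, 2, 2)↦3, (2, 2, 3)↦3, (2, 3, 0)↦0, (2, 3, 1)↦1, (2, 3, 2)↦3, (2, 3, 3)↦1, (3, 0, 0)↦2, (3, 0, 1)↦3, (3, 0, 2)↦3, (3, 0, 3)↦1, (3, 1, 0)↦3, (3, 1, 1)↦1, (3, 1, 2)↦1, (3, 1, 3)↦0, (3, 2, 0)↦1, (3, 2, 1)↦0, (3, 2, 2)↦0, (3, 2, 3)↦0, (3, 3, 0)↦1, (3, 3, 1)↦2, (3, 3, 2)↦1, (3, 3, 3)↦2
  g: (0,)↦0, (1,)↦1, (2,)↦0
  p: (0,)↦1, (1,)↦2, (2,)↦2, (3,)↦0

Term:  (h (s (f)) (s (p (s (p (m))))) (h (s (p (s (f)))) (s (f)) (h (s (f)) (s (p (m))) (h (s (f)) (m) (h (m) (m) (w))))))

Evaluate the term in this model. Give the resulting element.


value = 0

  f = 1
  (s (f)) = s(1,) = 0
  m = 2
  (p (m)) = p(2,) = 2
  (s (p (m))) = s(2,) = 1
  (p (s (p (m)))) = p(1,) = 2
  (s (p (s (p (m))))) = s(2,) = 1
  f = 1
  (s (f)) = s(1,) = 0
  (p (s (f))) = p(0,) = 1
  (s (p (s (f)))) = s(1,) = 0
  f = 1
  (s (f)) = s(1,) = 0
  f = 1
  (s (f)) = s(1,) = 0
  m = 2
  (p (m)) = p(2,) = 2
  (s (p (m))) = s(2,) = 1
  f = 1
  (s (f)) = s(1,) = 0
  m = 2
  m = 2
  m = 2
  w = 3
  (h (m) (m) (w)) = h(2, 2, 3) = 3
  (h (s (f)) (m) (h (m) (m) (w))) = h(0, 2, 3) = 0
  (h (s (f)) (s (p (m))) (h (s (f)) (m) (h (m) (m) (w)))) = h(0, 1, 0) = 1
  (h (s (p (s (f)))) (s (f)) (h (s (f)) (s (p (m))) (h (s (f)) (m) (h (m) (m) (w))))) = h(0, 0, 1) = 2
  (h (s (f)) (s (p (s (p (m))))) (h (s (p (s (f)))) (s (f)) (h (s (f)) (s (p (m))) (h (s (f)) (m) (h (m) (m) (w)))))) = h(0, 1, 2) = 0


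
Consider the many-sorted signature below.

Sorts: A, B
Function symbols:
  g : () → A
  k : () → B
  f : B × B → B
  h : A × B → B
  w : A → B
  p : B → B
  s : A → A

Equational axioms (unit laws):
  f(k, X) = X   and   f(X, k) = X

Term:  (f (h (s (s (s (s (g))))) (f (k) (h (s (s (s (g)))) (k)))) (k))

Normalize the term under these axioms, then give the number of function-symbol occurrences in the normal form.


1. (f (h (s (s (s (s (g))))) (f (k) (h (s (s (s (g)))) (k)))) (k))  →  (h (s (s (s (s (g))))) (f (k) (h (s (s (s (g)))) (k))))
2. (h (s (s (s (s (g))))) (f (k) (h (s (s (s (g)))) (k))))  →  (h (s (s (s (s (g))))) (h (s (s (s (g)))) (k)))
normal form: (h (s (s (s (s (g))))) (h (s (s (s (g)))) (k)))

size = 12


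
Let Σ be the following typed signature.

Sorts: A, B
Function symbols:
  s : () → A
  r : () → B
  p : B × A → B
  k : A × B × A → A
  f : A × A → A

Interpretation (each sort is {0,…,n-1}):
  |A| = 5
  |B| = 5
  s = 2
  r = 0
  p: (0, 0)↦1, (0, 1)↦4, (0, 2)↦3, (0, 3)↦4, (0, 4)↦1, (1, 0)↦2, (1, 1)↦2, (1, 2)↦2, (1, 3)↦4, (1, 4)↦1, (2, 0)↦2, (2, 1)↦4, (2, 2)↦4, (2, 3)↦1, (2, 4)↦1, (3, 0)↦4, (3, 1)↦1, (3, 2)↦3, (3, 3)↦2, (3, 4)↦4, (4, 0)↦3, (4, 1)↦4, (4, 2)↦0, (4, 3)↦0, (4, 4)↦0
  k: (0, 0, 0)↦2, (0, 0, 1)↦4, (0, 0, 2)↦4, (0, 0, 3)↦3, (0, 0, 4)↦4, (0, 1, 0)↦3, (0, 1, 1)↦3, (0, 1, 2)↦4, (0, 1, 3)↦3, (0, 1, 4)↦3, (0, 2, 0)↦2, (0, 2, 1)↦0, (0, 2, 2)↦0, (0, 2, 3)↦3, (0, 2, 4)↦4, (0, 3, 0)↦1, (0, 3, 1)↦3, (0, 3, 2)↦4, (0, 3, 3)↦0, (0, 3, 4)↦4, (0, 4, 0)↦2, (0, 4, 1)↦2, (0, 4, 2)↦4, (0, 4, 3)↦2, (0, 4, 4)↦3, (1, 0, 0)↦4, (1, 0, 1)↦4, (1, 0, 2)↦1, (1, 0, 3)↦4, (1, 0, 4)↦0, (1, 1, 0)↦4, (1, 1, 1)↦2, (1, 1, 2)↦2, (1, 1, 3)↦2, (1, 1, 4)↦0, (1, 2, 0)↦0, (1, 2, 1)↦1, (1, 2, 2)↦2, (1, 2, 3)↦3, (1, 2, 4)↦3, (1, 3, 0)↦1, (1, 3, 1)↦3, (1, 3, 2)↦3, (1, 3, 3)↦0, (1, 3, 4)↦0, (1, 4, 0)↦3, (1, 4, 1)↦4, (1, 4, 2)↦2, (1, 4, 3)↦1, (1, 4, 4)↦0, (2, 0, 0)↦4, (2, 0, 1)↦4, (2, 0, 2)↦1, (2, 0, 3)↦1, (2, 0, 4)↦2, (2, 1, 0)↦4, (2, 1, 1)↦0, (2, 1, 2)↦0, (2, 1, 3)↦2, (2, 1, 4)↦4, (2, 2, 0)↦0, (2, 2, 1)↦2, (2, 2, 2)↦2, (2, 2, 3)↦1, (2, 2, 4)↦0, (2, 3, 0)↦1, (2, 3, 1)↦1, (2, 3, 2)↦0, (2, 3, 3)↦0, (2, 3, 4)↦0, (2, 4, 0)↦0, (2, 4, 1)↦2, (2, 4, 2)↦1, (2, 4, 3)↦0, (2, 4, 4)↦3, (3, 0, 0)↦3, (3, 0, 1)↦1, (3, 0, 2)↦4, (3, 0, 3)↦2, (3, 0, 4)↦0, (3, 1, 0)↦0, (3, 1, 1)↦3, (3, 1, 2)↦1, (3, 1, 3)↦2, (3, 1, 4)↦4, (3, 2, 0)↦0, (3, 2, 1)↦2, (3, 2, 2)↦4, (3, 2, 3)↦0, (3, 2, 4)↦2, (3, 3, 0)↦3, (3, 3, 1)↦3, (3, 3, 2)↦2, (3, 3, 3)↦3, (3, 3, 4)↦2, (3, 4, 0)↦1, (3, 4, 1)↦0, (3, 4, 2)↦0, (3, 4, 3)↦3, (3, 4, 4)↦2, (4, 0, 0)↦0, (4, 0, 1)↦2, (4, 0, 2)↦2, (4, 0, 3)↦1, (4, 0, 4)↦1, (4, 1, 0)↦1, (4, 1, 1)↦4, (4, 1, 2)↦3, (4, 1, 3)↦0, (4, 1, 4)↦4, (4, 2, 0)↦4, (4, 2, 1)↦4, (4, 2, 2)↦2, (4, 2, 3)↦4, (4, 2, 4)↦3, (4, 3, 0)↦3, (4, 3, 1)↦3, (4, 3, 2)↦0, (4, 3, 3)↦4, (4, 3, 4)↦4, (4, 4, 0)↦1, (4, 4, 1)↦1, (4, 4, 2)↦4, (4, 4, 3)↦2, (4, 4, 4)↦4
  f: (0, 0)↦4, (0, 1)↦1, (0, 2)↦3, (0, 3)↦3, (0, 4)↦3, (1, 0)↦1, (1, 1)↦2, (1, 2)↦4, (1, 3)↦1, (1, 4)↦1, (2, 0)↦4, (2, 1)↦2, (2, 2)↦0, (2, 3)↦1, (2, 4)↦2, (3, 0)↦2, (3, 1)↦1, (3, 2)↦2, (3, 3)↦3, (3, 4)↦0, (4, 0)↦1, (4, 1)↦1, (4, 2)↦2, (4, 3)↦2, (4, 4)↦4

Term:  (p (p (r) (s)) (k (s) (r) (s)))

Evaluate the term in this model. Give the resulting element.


value = 1

  r = 0
  s = 2
  (p (r) (s)) = p(0, 2) = 3
  s = 2
  r = 0
  s = 2
  (k (s) (r) (s)) = k(2, 0, 2) = 1
  (p (p (r) (s)) (k (s) (r) (s))) = p(3, 1) = 1


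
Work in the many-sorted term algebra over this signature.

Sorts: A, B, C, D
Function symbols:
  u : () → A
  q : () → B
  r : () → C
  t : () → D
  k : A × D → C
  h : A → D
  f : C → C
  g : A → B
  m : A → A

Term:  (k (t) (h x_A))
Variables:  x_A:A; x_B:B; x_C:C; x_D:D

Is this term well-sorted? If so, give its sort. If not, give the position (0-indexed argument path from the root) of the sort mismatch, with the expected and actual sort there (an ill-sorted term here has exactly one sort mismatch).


ill-sorted at position [0]: expected A, got D

  (t) : D
    x_A : A
  (h x_A) : D
(k (t) (h x_A)) : ✗ arg 0 at [0] has sort D, expected A


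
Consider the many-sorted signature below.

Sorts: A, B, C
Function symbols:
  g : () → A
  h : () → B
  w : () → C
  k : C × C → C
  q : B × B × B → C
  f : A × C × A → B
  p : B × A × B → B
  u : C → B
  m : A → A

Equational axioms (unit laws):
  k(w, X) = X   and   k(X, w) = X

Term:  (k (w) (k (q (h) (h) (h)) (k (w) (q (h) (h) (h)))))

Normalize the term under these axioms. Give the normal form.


normal form = (k (q (h) (h) (h)) (q (h) (h) (h)))

1. (k (w) (k (q (h) (h) (h)) (k (w) (q (h) (h) (h)))))  →  (k (q (h) (h) (h)) (k (w) (q (h) (h) (h))))
2. (k (q (h) (h) (h)) (k (w) (q (h) (h) (h))))  →  (k (q (h) (h) (h)) (q (h) (h) (h)))


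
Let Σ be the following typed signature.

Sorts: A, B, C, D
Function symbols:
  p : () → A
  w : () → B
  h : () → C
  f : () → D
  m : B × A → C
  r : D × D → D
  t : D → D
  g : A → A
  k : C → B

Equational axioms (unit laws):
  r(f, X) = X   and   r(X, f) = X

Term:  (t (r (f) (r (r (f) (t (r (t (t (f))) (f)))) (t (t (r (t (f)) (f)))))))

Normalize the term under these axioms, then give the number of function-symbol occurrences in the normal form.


1. (t (r (f) (r (r (f) (t (r (t (t (f))) (f)))) (t (t (r (t (f)) (f)))))))  →  (t (r (r (f) (t (r (t (t (f))) (f)))) (t (t (r (t (f)) (f))))))
2. (t (r (r (f) (t (r (t (t (f))) (f)))) (t (t (r (t (f)) (f))))))  →  (t (r (t (r (t (t (f))) (f))) (t (t (r (t (f)) (f))))))
3. (t (r (t (r (t (t (f))) (f))) (t (t (r (t (f)) (f))))))  →  (t (r (t (t (t (f)))) (t (t (r (t (f)) (f))))))
4. (t (r (t (t (t (f)))) (t (t (r (t (f)) (f))))))  →  (t (r (t (t (t (f)))) (t (t (t (f))))))
normal form: (t (r (t (t (t (f)))) (t (t (t (f))))))

size = 10


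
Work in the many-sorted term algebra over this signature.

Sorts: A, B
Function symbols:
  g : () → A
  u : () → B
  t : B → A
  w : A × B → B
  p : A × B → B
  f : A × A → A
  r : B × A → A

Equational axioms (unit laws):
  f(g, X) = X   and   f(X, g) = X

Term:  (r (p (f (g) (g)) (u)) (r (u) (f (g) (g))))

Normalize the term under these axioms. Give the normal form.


normal form = (r (p (g) (u)) (r (u) (g)))

1. (r (p (f (g) (g)) (u)) (r (u) (f (g) (g))))  →  (r (p (g) (u)) (r (u) (f (g) (g))))
2. (r (p (g) (u)) (r (u) (f (g) (g))))  →  (r (p (g) (u)) (r (u) (g)))


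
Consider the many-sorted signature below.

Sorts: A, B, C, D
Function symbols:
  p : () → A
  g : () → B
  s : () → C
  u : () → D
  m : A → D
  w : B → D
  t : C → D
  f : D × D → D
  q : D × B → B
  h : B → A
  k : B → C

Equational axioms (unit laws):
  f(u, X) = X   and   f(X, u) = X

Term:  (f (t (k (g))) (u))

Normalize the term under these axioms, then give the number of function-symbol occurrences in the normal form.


size = 3

1. (f (t (k (g))) (u))  →  (t (k (g)))
normal form: (t (k (g)))


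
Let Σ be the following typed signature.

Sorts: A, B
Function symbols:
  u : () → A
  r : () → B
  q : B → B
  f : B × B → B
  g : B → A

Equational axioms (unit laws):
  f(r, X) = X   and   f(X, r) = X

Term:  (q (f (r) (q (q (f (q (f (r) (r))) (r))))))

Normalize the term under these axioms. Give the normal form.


normal form = (q (q (q (q (r)))))

1. (q (f (r) (q (q (f (q (f (r) (r))) (r))))))  →  (q (q (q (f (q (f (r) (r))) (r)))))
2. (q (q (q (f (q (f (r) (r))) (r)))))  →  (q (q (q (q (f (r) (r))))))
3. (q (q (q (q (f (r) (r))))))  →  (q (q (q (q (r)))))


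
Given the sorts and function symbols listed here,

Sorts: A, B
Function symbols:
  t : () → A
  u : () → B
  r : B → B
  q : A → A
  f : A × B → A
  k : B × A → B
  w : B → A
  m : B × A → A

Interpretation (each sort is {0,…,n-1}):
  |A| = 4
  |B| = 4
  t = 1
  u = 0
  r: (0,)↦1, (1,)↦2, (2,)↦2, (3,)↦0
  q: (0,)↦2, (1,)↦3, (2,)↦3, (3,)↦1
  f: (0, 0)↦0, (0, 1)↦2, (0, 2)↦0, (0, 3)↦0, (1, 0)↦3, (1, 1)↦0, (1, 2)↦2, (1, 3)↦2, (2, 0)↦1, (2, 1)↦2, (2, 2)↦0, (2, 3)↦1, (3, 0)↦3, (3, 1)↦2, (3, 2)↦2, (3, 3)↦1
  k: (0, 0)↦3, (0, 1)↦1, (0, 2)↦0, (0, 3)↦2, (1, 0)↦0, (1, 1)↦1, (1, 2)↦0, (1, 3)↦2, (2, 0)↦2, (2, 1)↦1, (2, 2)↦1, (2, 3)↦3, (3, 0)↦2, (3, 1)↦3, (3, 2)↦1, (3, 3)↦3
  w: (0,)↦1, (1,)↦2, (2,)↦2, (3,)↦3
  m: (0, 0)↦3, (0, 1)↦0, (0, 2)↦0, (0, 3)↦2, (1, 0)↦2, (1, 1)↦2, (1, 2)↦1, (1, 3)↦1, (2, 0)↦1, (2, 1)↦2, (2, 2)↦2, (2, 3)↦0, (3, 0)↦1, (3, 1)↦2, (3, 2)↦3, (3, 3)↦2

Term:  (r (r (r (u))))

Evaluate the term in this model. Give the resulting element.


value = 2

  u = 0
  (r (u)) = r(0,) = 1
  (r (r (u))) = r(1,) = 2
  (r (r (r (u)))) = r(2,) = 2


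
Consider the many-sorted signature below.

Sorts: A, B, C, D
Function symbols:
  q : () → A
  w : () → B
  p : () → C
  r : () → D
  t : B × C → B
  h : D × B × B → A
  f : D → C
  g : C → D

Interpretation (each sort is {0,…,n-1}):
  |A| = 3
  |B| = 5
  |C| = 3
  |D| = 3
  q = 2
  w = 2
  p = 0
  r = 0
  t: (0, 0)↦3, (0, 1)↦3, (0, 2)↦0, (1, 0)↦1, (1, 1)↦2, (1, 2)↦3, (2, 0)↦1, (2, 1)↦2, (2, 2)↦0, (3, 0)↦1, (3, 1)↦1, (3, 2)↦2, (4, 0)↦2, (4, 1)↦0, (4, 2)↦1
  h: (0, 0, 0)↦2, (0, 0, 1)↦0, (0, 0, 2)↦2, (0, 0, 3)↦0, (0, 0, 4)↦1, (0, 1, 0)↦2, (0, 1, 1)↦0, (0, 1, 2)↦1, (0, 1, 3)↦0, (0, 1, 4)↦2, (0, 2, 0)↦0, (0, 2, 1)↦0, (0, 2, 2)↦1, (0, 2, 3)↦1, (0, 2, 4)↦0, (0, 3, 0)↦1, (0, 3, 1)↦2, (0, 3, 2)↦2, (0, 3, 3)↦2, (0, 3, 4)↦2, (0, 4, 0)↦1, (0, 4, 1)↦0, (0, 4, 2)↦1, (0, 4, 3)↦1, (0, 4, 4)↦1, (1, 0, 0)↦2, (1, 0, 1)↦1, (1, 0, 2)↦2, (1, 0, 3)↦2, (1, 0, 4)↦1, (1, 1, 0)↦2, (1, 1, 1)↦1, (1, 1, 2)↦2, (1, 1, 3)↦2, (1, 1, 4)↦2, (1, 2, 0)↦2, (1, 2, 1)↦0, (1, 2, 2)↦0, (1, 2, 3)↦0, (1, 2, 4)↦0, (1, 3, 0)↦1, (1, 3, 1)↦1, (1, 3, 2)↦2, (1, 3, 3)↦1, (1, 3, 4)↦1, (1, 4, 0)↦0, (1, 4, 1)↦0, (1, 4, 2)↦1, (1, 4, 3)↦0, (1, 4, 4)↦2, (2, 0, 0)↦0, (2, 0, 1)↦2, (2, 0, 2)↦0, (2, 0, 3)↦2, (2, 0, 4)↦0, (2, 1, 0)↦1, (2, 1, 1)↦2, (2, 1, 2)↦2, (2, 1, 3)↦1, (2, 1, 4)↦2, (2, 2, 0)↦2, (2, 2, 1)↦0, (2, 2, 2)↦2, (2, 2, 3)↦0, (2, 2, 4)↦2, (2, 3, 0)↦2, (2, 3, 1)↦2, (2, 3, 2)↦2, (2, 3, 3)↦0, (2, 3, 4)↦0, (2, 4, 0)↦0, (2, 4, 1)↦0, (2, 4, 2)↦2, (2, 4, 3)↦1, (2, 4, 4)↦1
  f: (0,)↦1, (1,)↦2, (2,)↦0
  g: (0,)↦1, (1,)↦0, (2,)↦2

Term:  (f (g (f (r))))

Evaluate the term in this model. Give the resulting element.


value = 1

  r = 0
  (f (r)) = f(0,) = 1
  (g (f (r))) = g(1,) = 0
  (f (g (f (r)))) = f(0,) = 1


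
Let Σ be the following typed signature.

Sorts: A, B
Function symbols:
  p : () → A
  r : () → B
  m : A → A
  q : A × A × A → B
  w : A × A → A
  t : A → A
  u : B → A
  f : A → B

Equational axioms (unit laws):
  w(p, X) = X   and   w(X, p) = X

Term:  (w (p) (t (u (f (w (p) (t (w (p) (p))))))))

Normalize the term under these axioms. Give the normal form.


1. (w (p) (t (u (f (w (p) (t (w (p) (p))))))))  →  (t (u (f (w (p) (t (w (p) (p)))))))
2. (t (u (f (w (p) (t (w (p) (p)))))))  →  (t (u (f (t (w (p) (p))))))
3. (t (u (f (t (w (p) (p))))))  →  (t (u (f (t (p)))))

normal form = (t (u (f (t (p)))))


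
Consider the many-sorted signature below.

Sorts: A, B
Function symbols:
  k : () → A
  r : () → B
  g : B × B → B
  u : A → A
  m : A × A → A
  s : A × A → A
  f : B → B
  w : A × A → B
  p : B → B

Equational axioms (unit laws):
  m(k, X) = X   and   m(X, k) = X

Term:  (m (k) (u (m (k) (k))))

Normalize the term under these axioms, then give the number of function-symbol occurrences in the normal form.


size = 2

1. (m (k) (u (m (k) (k))))  →  (u (m (k) (k)))
2. (u (m (k) (k)))  →  (u (k))
normal form: (u (k))


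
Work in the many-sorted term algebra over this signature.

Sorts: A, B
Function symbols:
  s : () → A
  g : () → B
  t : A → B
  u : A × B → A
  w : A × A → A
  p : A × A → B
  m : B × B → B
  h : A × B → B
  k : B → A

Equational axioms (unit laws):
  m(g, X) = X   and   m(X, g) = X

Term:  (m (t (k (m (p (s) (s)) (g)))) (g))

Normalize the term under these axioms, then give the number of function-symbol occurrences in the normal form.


1. (m (t (k (m (p (s) (s)) (g)))) (g))  →  (t (k (m (p (s) (s)) (g))))
2. (t (k (m (p (s) (s)) (g))))  →  (t (k (p (s) (s))))
normal form: (t (k (p (s) (s))))

size = 5


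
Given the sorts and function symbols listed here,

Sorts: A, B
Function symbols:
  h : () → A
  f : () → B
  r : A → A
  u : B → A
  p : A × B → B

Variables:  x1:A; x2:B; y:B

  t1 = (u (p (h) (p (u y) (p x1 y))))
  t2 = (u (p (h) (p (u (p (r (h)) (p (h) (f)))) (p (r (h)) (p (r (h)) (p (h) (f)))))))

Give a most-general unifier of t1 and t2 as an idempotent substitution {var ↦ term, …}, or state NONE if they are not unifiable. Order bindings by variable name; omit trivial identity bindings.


{x1 ↦ (r (h)), y ↦ (p (r (h)) (p (h) (f)))}


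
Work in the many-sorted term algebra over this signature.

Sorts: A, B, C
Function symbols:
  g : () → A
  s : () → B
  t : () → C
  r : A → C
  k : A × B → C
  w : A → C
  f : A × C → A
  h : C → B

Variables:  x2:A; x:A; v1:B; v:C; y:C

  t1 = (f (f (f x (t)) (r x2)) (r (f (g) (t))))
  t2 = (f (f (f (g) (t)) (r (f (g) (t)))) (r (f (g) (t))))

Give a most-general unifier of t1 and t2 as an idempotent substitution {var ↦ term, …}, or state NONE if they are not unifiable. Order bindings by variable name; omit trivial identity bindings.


{x ↦ (g), x2 ↦ (f (g) (t))}


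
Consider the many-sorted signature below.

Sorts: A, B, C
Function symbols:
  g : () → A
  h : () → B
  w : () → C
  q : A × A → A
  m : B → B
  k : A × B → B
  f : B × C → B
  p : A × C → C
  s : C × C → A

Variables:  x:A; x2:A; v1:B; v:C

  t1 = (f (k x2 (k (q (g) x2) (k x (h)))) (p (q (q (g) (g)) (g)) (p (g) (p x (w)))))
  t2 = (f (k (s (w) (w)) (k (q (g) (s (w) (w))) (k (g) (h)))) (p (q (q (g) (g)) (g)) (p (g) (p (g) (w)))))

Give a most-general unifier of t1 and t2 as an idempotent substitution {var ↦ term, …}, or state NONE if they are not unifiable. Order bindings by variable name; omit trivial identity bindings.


{x ↦ (g), x2 ↦ (s (w) (w))}


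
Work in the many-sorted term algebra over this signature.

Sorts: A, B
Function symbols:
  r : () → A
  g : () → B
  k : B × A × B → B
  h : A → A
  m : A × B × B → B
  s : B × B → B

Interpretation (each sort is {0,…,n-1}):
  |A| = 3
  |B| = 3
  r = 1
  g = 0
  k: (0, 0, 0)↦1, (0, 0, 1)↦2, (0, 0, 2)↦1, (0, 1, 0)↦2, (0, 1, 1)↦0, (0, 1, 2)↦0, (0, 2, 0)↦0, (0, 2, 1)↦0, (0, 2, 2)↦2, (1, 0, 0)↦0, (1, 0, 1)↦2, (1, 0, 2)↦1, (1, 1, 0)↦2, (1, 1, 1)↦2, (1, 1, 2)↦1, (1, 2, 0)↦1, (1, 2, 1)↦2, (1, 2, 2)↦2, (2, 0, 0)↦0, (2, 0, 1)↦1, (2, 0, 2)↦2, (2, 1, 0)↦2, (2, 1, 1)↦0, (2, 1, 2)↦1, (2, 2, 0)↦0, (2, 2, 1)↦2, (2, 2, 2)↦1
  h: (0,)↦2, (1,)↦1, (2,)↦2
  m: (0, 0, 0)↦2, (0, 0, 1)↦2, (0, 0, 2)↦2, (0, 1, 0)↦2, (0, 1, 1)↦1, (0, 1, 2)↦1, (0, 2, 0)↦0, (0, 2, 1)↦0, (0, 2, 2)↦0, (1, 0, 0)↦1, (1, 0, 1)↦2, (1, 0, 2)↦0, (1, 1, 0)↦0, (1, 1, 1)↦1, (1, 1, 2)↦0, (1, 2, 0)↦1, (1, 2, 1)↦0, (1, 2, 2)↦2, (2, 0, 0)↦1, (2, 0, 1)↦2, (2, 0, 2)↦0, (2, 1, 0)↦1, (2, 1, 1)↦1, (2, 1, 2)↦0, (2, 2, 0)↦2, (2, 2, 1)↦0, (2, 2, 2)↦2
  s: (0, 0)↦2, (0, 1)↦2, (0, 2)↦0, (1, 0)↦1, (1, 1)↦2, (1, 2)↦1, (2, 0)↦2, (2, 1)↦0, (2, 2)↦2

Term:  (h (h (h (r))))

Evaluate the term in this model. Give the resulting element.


value = 1

  r = 1
  (h (r)) = h(1,) = 1
  (h (h (r))) = h(1,) = 1
  (h (h (h (r)))) = h(1,) = 1


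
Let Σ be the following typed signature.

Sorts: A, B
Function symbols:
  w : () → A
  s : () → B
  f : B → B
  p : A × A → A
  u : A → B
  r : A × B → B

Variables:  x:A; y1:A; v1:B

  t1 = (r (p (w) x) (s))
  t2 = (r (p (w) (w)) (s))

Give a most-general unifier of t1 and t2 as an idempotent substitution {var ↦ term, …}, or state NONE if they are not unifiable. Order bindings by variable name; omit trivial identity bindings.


{x ↦ (w)}


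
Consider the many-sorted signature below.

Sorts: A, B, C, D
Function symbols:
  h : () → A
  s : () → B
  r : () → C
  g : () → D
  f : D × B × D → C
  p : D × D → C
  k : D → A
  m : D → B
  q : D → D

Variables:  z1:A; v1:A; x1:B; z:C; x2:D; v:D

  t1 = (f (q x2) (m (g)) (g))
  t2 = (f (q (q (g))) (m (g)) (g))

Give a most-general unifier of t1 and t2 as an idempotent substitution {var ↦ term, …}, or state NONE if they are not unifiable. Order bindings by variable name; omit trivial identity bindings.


{x2 ↦ (q (g))}


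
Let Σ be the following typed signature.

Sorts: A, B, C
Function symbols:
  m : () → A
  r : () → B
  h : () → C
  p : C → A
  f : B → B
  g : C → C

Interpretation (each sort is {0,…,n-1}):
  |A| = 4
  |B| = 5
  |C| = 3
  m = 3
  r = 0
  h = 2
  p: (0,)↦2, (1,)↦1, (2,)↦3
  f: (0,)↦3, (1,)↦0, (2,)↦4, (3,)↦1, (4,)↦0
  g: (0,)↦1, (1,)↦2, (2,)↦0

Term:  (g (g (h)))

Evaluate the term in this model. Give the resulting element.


  h = 2
  (g (h)) = g(2,) = 0
  (g (g (h))) = g(0,) = 1

value = 1


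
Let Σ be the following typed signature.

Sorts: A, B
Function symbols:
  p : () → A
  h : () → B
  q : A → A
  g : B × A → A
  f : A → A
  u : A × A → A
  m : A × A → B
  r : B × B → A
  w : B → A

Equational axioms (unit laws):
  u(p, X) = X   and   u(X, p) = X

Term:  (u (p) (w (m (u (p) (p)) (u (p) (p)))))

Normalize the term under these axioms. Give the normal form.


1. (u (p) (w (m (u (p) (p)) (u (p) (p)))))  →  (w (m (u (p) (p)) (u (p) (p))))
2. (w (m (u (p) (p)) (u (p) (p))))  →  (w (m (p) (u (p) (p))))
3. (w (m (p) (u (p) (p))))  →  (w (m (p) (p)))

normal form = (w (m (p) (p)))


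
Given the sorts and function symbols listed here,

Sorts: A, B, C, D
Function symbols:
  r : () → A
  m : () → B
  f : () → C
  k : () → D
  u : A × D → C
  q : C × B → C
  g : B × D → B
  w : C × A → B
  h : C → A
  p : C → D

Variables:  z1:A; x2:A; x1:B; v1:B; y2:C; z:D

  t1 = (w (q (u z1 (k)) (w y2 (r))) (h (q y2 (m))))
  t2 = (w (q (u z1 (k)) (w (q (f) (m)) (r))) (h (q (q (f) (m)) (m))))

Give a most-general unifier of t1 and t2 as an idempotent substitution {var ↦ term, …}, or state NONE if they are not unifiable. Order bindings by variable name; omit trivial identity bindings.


{y2 ↦ (q (f) (m))}


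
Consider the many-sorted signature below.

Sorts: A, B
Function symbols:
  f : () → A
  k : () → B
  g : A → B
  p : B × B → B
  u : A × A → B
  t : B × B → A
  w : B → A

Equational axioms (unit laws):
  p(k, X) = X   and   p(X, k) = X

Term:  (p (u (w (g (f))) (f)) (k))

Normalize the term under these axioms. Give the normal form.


1. (p (u (w (g (f))) (f)) (k))  →  (u (w (g (f))) (f))

normal form = (u (w (g (f))) (f))


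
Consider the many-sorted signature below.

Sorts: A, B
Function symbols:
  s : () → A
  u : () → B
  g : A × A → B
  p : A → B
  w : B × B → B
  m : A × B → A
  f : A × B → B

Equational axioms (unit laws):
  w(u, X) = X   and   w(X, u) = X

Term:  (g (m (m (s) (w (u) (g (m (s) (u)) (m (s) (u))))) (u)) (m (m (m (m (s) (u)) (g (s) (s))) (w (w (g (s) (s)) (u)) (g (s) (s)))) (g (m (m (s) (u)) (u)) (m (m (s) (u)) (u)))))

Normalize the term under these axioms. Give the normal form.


1. (g (m (m (s) (w (u) (g (m (s) (u)) (m (s) (u))))) (u)) (m (m (m (m (s) (u)) (g (s) (s))) (w (w (g (s) (s)) (u)) (g (s) (s)))) (g (m (m (s) (u)) (u)) (m (m (s) (u)) (u)))))  →  (g (m (m (s) (g (m (s) (u)) (m (s) (u)))) (u)) (m (m (m (m (s) (u)) (g (s) (s))) (w (w (g (s) (s)) (u)) (g (s) (s)))) (g (m (m (s) (u)) (u)) (m (m (s) (u)) (u)))))
2. (g (m (m (s) (g (m (s) (u)) (m (s) (u)))) (u)) (m (m (m (m (s) (u)) (g (s) (s))) (w (w (g (s) (s)) (u)) (g (s) (s)))) (g (m (m (s) (u)) (u)) (m (m (s) (u)) (u)))))  →  (g (m (m (s) (g (m (s) (u)) (m (s) (u)))) (u)) (m (m (m (m (s) (u)) (g (s) (s))) (w (g (s) (s)) (g (s) (s)))) (g (m (m (s) (u)) (u)) (m (m (s) (u)) (u)))))

normal form = (g (m (m (s) (g (m (s) (u)) (m (s) (u)))) (u)) (m (m (m (m (s) (u)) (g (s) (s))) (w (g (s) (s)) (g (s) (s)))) (g (m (m (s) (u)) (u)) (m (m (s) (u)) (u)))))


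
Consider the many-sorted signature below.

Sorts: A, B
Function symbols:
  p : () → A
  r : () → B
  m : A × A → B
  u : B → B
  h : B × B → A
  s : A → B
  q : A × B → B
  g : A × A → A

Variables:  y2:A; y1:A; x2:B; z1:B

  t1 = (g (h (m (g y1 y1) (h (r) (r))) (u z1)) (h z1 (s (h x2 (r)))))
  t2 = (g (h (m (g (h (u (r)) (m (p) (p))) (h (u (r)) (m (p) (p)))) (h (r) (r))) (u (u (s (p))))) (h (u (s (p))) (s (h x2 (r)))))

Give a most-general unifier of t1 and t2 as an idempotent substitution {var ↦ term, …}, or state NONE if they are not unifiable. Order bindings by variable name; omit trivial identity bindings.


{y1 ↦ (h (u (r)) (m (p) (p))), z1 ↦ (u (s (p)))}


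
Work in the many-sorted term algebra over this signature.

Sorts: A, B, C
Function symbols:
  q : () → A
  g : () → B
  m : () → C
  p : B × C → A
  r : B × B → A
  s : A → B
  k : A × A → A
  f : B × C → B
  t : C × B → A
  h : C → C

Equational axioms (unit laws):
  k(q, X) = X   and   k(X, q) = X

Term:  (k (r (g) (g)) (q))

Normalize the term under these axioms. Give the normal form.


normal form = (r (g) (g))

1. (k (r (g) (g)) (q))  →  (r (g) (g))


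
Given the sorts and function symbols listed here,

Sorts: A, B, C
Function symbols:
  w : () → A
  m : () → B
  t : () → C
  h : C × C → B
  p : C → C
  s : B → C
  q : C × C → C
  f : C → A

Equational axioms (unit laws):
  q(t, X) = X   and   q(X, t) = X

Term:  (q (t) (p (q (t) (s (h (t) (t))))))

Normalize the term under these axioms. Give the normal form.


1. (q (t) (p (q (t) (s (h (t) (t))))))  →  (p (q (t) (s (h (t) (t)))))
2. (p (q (t) (s (h (t) (t)))))  →  (p (s (h (t) (t))))

normal form = (p (s (h (t) (t))))


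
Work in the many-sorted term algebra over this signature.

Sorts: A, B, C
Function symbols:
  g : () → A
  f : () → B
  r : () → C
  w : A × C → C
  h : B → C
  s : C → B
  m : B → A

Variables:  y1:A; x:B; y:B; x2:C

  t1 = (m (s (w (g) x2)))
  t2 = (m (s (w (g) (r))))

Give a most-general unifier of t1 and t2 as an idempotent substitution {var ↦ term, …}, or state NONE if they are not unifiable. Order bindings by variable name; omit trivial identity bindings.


{x2 ↦ (r)}


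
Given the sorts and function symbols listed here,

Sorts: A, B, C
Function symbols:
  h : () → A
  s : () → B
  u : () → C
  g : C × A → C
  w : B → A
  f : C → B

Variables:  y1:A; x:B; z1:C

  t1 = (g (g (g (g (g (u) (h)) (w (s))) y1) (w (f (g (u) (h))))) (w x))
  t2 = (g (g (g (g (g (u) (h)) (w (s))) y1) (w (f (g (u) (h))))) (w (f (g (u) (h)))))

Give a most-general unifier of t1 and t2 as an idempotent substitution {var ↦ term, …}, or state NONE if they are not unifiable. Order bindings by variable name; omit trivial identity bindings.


{x ↦ (f (g (u) (h)))}


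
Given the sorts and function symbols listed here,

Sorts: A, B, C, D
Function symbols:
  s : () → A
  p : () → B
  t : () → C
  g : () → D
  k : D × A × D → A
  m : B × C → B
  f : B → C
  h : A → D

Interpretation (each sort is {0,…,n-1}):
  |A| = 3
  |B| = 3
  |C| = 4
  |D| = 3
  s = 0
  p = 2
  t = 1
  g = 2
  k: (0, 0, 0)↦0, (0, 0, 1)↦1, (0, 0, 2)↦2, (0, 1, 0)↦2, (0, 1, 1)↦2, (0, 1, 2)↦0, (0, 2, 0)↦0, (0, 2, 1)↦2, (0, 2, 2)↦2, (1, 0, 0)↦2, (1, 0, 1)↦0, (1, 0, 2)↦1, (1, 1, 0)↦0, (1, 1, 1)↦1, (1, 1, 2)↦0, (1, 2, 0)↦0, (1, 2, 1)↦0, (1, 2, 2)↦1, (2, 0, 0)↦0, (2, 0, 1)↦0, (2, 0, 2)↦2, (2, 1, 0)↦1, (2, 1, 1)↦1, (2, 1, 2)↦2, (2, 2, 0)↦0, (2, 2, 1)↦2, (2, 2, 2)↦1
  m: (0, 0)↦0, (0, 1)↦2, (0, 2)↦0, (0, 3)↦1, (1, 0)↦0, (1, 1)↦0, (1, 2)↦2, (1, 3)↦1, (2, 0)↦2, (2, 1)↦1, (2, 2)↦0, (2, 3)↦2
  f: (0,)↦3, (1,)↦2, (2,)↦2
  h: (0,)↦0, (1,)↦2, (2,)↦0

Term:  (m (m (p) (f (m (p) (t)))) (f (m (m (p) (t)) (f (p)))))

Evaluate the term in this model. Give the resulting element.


value = 0

  p = 2
  p = 2
  t = 1
  (m (p) (t)) = m(2, 1) = 1
  (f (m (p) (t))) = f(1,) = 2
  (m (p) (f (m (p) (t)))) = m(2, 2) = 0
  p = 2
  t = 1
  (m (p) (t)) = m(2, 1) = 1
  p = 2
  (f (p)) = f(2,) = 2
  (m (m (p) (t)) (f (p))) = m(1, 2) = 2
  (f (m (m (p) (t)) (f (p)))) = f(2,) = 2
  (m (m (p) (f (m (p) (t)))) (f (m (m (p) (t)) (f (p))))) = m(0, 2) = 0


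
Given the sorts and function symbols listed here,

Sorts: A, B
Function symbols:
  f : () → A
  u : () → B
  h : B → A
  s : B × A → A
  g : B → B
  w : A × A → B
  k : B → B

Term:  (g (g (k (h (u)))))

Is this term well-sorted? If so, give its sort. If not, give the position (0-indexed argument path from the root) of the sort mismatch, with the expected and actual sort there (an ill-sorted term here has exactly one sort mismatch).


        (u) : B
      (h (u)) : A
    (k (h (u))) : ✗ arg 0 at [0, 0, 0] has sort A, expected B

ill-sorted at position [0, 0, 0]: expected B, got A


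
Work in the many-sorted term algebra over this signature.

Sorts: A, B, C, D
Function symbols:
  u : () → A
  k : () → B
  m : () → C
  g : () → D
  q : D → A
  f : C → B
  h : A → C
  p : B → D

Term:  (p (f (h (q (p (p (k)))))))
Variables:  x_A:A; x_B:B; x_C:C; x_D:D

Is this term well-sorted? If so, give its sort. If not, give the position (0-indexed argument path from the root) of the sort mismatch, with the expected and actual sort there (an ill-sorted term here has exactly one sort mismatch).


ill-sorted at position [0, 0, 0, 0, 0]: expected B, got D

            (k) : B
          (p (k)) : D
        (p (p (k))) : ✗ arg 0 at [0, 0, 0, 0, 0] has sort D, expected B
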